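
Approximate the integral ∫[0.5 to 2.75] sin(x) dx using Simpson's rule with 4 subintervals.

f(x) = sin(x)
a = 0.5, b = 2.75, n = 4
h = (b - a)/n = 0.562500

Simpson's rule: (h/3)[f(x₀) + 4f(x₁) + 2f(x₂) + ... + f(xₙ)]

x_0 = 0.5000, f(x_0) = 0.479426, coefficient = 1
x_1 = 1.0625, f(x_1) = 0.873575, coefficient = 4
x_2 = 1.6250, f(x_2) = 0.998531, coefficient = 2
x_3 = 2.1875, f(x_3) = 0.815789, coefficient = 4
x_4 = 2.7500, f(x_4) = 0.381661, coefficient = 1

I ≈ (0.562500/3) × 9.615606 = 1.802926
Exact value: 1.801885
Error: 0.001041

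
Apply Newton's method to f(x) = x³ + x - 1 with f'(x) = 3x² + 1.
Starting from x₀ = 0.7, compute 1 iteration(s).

f(x) = x³ + x - 1
f'(x) = 3x² + 1
x₀ = 0.7

Newton-Raphson formula: x_{n+1} = x_n - f(x_n)/f'(x_n)

Iteration 1:
  f(0.700000) = 0.043000
  f'(0.700000) = 2.470000
  x_1 = 0.700000 - 0.043000/2.470000 = 0.682591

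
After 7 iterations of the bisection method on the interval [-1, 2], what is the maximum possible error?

Bisection error bound: |error| ≤ (b-a)/2^n
|error| ≤ (2 - (-1))/2^7 = 3/2^7
|error| ≤ 0.0234375000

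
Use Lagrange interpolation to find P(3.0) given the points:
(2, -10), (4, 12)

Lagrange interpolation formula:
P(x) = Σ yᵢ × Lᵢ(x)
where Lᵢ(x) = Π_{j≠i} (x - xⱼ)/(xᵢ - xⱼ)

L_0(3.0) = (3.0 - 4)/(2 - 4) = 0.500000
L_1(3.0) = (3.0 - 2)/(4 - 2) = 0.500000

P(3.0) = (-10)×L_0(3.0) + 12×L_1(3.0)
P(3.0) = 1.000000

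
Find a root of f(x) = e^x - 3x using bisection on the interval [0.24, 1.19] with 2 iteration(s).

f(x) = e^x - 3x
Initial interval: [0.24, 1.19]

Iteration 1:
  c_1 = (0.240000 + 1.190000)/2 = 0.715000
  f(c_1) = f(0.715000) = -0.100813
  f(a) × f(c) < 0, new interval: [0.240000, 0.715000]
Iteration 2:
  c_2 = (0.240000 + 0.715000)/2 = 0.477500
  f(c_2) = f(0.477500) = 0.179539
  f(a) × f(c) ≥ 0, new interval: [0.477500, 0.715000]

After 2 iteration(s), the approximation is c_2 = 0.477500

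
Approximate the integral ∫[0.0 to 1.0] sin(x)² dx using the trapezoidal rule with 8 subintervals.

f(x) = sin(x)²
a = 0.0, b = 1.0, n = 8
h = (b - a)/n = 0.125000

Trapezoidal rule: (h/2)[f(x₀) + 2f(x₁) + 2f(x₂) + ... + f(xₙ)]

x_0 = 0.0000, f(x_0) = 0.000000, coefficient = 1
x_1 = 0.1250, f(x_1) = 0.015544, coefficient = 2
x_2 = 0.2500, f(x_2) = 0.061209, coefficient = 2
x_3 = 0.3750, f(x_3) = 0.134156, coefficient = 2
x_4 = 0.5000, f(x_4) = 0.229849, coefficient = 2
x_5 = 0.6250, f(x_5) = 0.342339, coefficient = 2
x_6 = 0.7500, f(x_6) = 0.464631, coefficient = 2
x_7 = 0.8750, f(x_7) = 0.589123, coefficient = 2
x_8 = 1.0000, f(x_8) = 0.708073, coefficient = 1

I ≈ (0.125000/2) × 4.381774 = 0.273861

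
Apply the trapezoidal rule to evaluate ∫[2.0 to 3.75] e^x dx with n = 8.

f(x) = e^x
a = 2.0, b = 3.75, n = 8
h = (b - a)/n = 0.218750

Trapezoidal rule: (h/2)[f(x₀) + 2f(x₁) + 2f(x₂) + ... + f(xₙ)]

x_0 = 2.0000, f(x_0) = 7.389056, coefficient = 1
x_1 = 2.2188, f(x_1) = 9.195829, coefficient = 2
x_2 = 2.4375, f(x_2) = 11.444394, coefficient = 2
x_3 = 2.6562, f(x_3) = 14.242778, coefficient = 2
x_4 = 2.8750, f(x_4) = 17.725424, coefficient = 2
x_5 = 3.0938, f(x_5) = 22.059647, coefficient = 2
x_6 = 3.3125, f(x_6) = 27.453674, coefficient = 2
x_7 = 3.5312, f(x_7) = 34.166649, coefficient = 2
x_8 = 3.7500, f(x_8) = 42.521082, coefficient = 1

I ≈ (0.218750/2) × 322.486929 = 35.272008
Exact value: 35.132026
Error: 0.139982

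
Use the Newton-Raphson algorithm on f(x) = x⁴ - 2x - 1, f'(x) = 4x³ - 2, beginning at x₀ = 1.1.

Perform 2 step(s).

f(x) = x⁴ - 2x - 1
f'(x) = 4x³ - 2
x₀ = 1.1

Newton-Raphson formula: x_{n+1} = x_n - f(x_n)/f'(x_n)

Iteration 1:
  f(1.100000) = -1.735900
  f'(1.100000) = 3.324000
  x_1 = 1.100000 - (-1.735900)/3.324000 = 1.622232
Iteration 2:
  f(1.622232) = 2.681051
  f'(1.622232) = 15.076509
  x_2 = 1.622232 - 2.681051/15.076509 = 1.444403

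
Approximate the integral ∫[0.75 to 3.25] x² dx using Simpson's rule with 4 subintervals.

f(x) = x²
a = 0.75, b = 3.25, n = 4
h = (b - a)/n = 0.625000

Simpson's rule: (h/3)[f(x₀) + 4f(x₁) + 2f(x₂) + ... + f(xₙ)]

x_0 = 0.7500, f(x_0) = 0.562500, coefficient = 1
x_1 = 1.3750, f(x_1) = 1.890625, coefficient = 4
x_2 = 2.0000, f(x_2) = 4.000000, coefficient = 2
x_3 = 2.6250, f(x_3) = 6.890625, coefficient = 4
x_4 = 3.2500, f(x_4) = 10.562500, coefficient = 1

I ≈ (0.625000/3) × 54.250000 = 11.302083
Exact value: 11.302083
Error: 0.000000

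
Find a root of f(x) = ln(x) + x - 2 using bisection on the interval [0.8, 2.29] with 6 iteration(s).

f(x) = ln(x) + x - 2
Initial interval: [0.8, 2.29]

Iteration 1:
  c_1 = (0.800000 + 2.290000)/2 = 1.545000
  f(c_1) = f(1.545000) = -0.019976
  f(a) × f(c) ≥ 0, new interval: [1.545000, 2.290000]
Iteration 2:
  c_2 = (1.545000 + 2.290000)/2 = 1.917500
  f(c_2) = f(1.917500) = 0.568522
  f(a) × f(c) < 0, new interval: [1.545000, 1.917500]
Iteration 3:
  c_3 = (1.545000 + 1.917500)/2 = 1.731250
  f(c_3) = f(1.731250) = 0.280094
  f(a) × f(c) < 0, new interval: [1.545000, 1.731250]
Iteration 4:
  c_4 = (1.545000 + 1.731250)/2 = 1.638125
  f(c_4) = f(1.638125) = 0.131677
  f(a) × f(c) < 0, new interval: [1.545000, 1.638125]
Iteration 5:
  c_5 = (1.545000 + 1.638125)/2 = 1.591562
  f(c_5) = f(1.591562) = 0.056279
  f(a) × f(c) < 0, new interval: [1.545000, 1.591562]
Iteration 6:
  c_6 = (1.545000 + 1.591562)/2 = 1.568281
  f(c_6) = f(1.568281) = 0.018262
  f(a) × f(c) < 0, new interval: [1.545000, 1.568281]

After 6 iteration(s), the approximation is c_6 = 1.568281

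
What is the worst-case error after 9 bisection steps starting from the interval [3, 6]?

Bisection error bound: |error| ≤ (b-a)/2^n
|error| ≤ (6 - 3)/2^9 = 3/2^9
|error| ≤ 0.0058593750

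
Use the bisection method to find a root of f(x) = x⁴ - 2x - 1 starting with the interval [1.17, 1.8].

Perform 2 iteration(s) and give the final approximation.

f(x) = x⁴ - 2x - 1
Initial interval: [1.17, 1.8]

Iteration 1:
  c_1 = (1.170000 + 1.800000)/2 = 1.485000
  f(c_1) = f(1.485000) = 0.893017
  f(a) × f(c) < 0, new interval: [1.170000, 1.485000]
Iteration 2:
  c_2 = (1.170000 + 1.485000)/2 = 1.327500
  f(c_2) = f(1.327500) = -0.549453
  f(a) × f(c) ≥ 0, new interval: [1.327500, 1.485000]

After 2 iteration(s), the approximation is c_2 = 1.327500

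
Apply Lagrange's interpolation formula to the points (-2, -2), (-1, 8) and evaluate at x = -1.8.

Lagrange interpolation formula:
P(x) = Σ yᵢ × Lᵢ(x)
where Lᵢ(x) = Π_{j≠i} (x - xⱼ)/(xᵢ - xⱼ)

L_0(-1.8) = (-1.8 - (-1))/(-2 - (-1)) = 0.800000
L_1(-1.8) = (-1.8 - (-2))/(-1 - (-2)) = 0.200000

P(-1.8) = (-2)×L_0(-1.8) + 8×L_1(-1.8)
P(-1.8) = 0.000000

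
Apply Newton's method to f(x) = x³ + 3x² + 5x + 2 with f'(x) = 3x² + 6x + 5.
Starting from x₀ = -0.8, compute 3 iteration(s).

f(x) = x³ + 3x² + 5x + 2
f'(x) = 3x² + 6x + 5
x₀ = -0.8

Newton-Raphson formula: x_{n+1} = x_n - f(x_n)/f'(x_n)

Iteration 1:
  f(-0.800000) = -0.592000
  f'(-0.800000) = 2.120000
  x_1 = -0.800000 - (-0.592000)/2.120000 = -0.520755
Iteration 2:
  f(-0.520755) = 0.068562
  f'(-0.520755) = 2.689028
  x_2 = -0.520755 - 0.068562/2.689028 = -0.546252
Iteration 3:
  f(-0.546252) = 0.000918
  f'(-0.546252) = 2.617663
  x_3 = -0.546252 - 0.000918/2.617663 = -0.546602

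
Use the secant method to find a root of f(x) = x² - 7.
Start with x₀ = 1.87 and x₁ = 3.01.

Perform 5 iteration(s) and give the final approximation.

f(x) = x² - 7
x₀ = 1.87, x₁ = 3.01

Secant formula: x_{n+1} = x_n - f(x_n)(x_n - x_{n-1})/(f(x_n) - f(x_{n-1}))

Iteration 1:
  f(1.870000) = -3.503100
  f(3.010000) = 2.060100
  x_2 = 3.010000 - 2.060100×(3.010000 - 1.870000)/(2.060100 - (-3.503100))
       = 2.587848
Iteration 2:
  f(3.010000) = 2.060100
  f(2.587848) = -0.303041
  x_3 = 2.587848 - (-0.303041)×(2.587848 - 3.010000)/(-0.303041 - 2.060100)
       = 2.641984
Iteration 3:
  f(2.587848) = -0.303041
  f(2.641984) = -0.019923
  x_4 = 2.641984 - (-0.019923)×(2.641984 - 2.587848)/(-0.019923 - (-0.303041))
       = 2.645793
Iteration 4:
  f(2.641984) = -0.019923
  f(2.645793) = 0.000221
  x_5 = 2.645793 - 0.000221×(2.645793 - 2.641984)/(0.000221 - (-0.019923))
       = 2.645751
Iteration 5:
  f(2.645793) = 0.000221
  f(2.645751) = 0.000000
  x_6 = 2.645751 - 0.000000×(2.645751 - 2.645793)/(0.000000 - 0.000221)
       = 2.645751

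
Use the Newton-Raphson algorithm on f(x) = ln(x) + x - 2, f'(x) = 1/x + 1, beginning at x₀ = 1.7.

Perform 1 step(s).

f(x) = ln(x) + x - 2
f'(x) = 1/x + 1
x₀ = 1.7

Newton-Raphson formula: x_{n+1} = x_n - f(x_n)/f'(x_n)

Iteration 1:
  f(1.700000) = 0.230628
  f'(1.700000) = 1.588235
  x_1 = 1.700000 - 0.230628/1.588235 = 1.554790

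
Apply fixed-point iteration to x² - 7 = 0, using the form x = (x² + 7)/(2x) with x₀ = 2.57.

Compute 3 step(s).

Equation: x² - 7 = 0
Fixed-point form: x = (x² + 7)/(2x)
x₀ = 2.57

x_1 = g(2.570000) = 2.646868
x_2 = g(2.646868) = 2.645752
x_3 = g(2.645752) = 2.645751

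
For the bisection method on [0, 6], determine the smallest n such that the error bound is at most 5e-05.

We need (b-a)/2^n ≤ 5e-05
(6 - 0)/2^n ≤ 5e-05
6/2^n ≤ 5e-05
2^n ≥ 120000
n ≥ log₂(120000) = 16.87
n ≥ 17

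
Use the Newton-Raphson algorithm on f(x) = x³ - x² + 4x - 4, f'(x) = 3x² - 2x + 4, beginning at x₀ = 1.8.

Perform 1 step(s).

f(x) = x³ - x² + 4x - 4
f'(x) = 3x² - 2x + 4
x₀ = 1.8

Newton-Raphson formula: x_{n+1} = x_n - f(x_n)/f'(x_n)

Iteration 1:
  f(1.800000) = 5.792000
  f'(1.800000) = 10.120000
  x_1 = 1.800000 - 5.792000/10.120000 = 1.227668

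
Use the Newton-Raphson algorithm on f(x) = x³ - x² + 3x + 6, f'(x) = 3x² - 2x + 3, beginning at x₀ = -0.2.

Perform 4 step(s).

f(x) = x³ - x² + 3x + 6
f'(x) = 3x² - 2x + 3
x₀ = -0.2

Newton-Raphson formula: x_{n+1} = x_n - f(x_n)/f'(x_n)

Iteration 1:
  f(-0.200000) = 5.352000
  f'(-0.200000) = 3.520000
  x_1 = -0.200000 - 5.352000/3.520000 = -1.720455
Iteration 2:
  f(-1.720455) = -7.213811
  f'(-1.720455) = 15.320801
  x_2 = -1.720455 - (-7.213811)/15.320801 = -1.249604
Iteration 3:
  f(-1.249604) = -1.261589
  f'(-1.249604) = 10.183736
  x_3 = -1.249604 - (-1.261589)/10.183736 = -1.125721
Iteration 4:
  f(-1.125721) = -0.070978
  f'(-1.125721) = 9.053186
  x_4 = -1.125721 - (-0.070978)/9.053186 = -1.117881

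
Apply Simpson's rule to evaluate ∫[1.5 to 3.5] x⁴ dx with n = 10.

f(x) = x⁴
a = 1.5, b = 3.5, n = 10
h = (b - a)/n = 0.200000

Simpson's rule: (h/3)[f(x₀) + 4f(x₁) + 2f(x₂) + ... + f(xₙ)]

x_0 = 1.5000, f(x_0) = 5.062500, coefficient = 1
x_1 = 1.7000, f(x_1) = 8.352100, coefficient = 4
x_2 = 1.9000, f(x_2) = 13.032100, coefficient = 2
x_3 = 2.1000, f(x_3) = 19.448100, coefficient = 4
x_4 = 2.3000, f(x_4) = 27.984100, coefficient = 2
x_5 = 2.5000, f(x_5) = 39.062500, coefficient = 4
x_6 = 2.7000, f(x_6) = 53.144100, coefficient = 2
x_7 = 2.9000, f(x_7) = 70.728100, coefficient = 4
x_8 = 3.1000, f(x_8) = 92.352100, coefficient = 2
x_9 = 3.3000, f(x_9) = 118.592100, coefficient = 4
x_10 = 3.5000, f(x_10) = 150.062500, coefficient = 1

I ≈ (0.200000/3) × 1552.881400 = 103.525427
Exact value: 103.525000
Error: 0.000427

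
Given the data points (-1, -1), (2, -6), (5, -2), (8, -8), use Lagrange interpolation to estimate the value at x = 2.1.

Lagrange interpolation formula:
P(x) = Σ yᵢ × Lᵢ(x)
where Lᵢ(x) = Π_{j≠i} (x - xⱼ)/(xᵢ - xⱼ)

L_0(2.1) = (2.1 - 2)/(-1 - 2) × (2.1 - 5)/(-1 - 5) × (2.1 - 8)/(-1 - 8) = -0.010562
L_1(2.1) = (2.1 - (-1))/(2 - (-1)) × (2.1 - 5)/(2 - 5) × (2.1 - 8)/(2 - 8) = 0.982241
L_2(2.1) = (2.1 - (-1))/(5 - (-1)) × (2.1 - 2)/(5 - 2) × (2.1 - 8)/(5 - 8) = 0.033870
L_3(2.1) = (2.1 - (-1))/(8 - (-1)) × (2.1 - 2)/(8 - 2) × (2.1 - 5)/(8 - 5) = -0.005549

P(2.1) = (-1)×L_0(2.1) + (-6)×L_1(2.1) + (-2)×L_2(2.1) + (-8)×L_3(2.1)
P(2.1) = -5.906228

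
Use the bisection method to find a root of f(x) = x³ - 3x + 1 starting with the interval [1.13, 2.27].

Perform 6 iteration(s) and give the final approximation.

f(x) = x³ - 3x + 1
Initial interval: [1.13, 2.27]

Iteration 1:
  c_1 = (1.130000 + 2.270000)/2 = 1.700000
  f(c_1) = f(1.700000) = 0.813000
  f(a) × f(c) < 0, new interval: [1.130000, 1.700000]
Iteration 2:
  c_2 = (1.130000 + 1.700000)/2 = 1.415000
  f(c_2) = f(1.415000) = -0.411852
  f(a) × f(c) ≥ 0, new interval: [1.415000, 1.700000]
Iteration 3:
  c_3 = (1.415000 + 1.700000)/2 = 1.557500
  f(c_3) = f(1.557500) = 0.105693
  f(a) × f(c) < 0, new interval: [1.415000, 1.557500]
Iteration 4:
  c_4 = (1.415000 + 1.557500)/2 = 1.486250
  f(c_4) = f(1.486250) = -0.175714
  f(a) × f(c) ≥ 0, new interval: [1.486250, 1.557500]
Iteration 5:
  c_5 = (1.486250 + 1.557500)/2 = 1.521875
  f(c_5) = f(1.521875) = -0.040805
  f(a) × f(c) ≥ 0, new interval: [1.521875, 1.557500]
Iteration 6:
  c_6 = (1.521875 + 1.557500)/2 = 1.539688
  f(c_6) = f(1.539688) = 0.030979
  f(a) × f(c) < 0, new interval: [1.521875, 1.539688]

After 6 iteration(s), the approximation is c_6 = 1.539688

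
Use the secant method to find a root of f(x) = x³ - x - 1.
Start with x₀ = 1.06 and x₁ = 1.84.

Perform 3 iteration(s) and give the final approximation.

f(x) = x³ - x - 1
x₀ = 1.06, x₁ = 1.84

Secant formula: x_{n+1} = x_n - f(x_n)(x_n - x_{n-1})/(f(x_n) - f(x_{n-1}))

Iteration 1:
  f(1.060000) = -0.868984
  f(1.840000) = 3.389504
  x_2 = 1.840000 - 3.389504×(1.840000 - 1.060000)/(3.389504 - (-0.868984))
       = 1.219166
Iteration 2:
  f(1.840000) = 3.389504
  f(1.219166) = -0.407039
  x_3 = 1.219166 - (-0.407039)×(1.219166 - 1.840000)/(-0.407039 - 3.389504)
       = 1.285728
Iteration 3:
  f(1.219166) = -0.407039
  f(1.285728) = -0.160297
  x_4 = 1.285728 - (-0.160297)×(1.285728 - 1.219166)/(-0.160297 - (-0.407039))
       = 1.328970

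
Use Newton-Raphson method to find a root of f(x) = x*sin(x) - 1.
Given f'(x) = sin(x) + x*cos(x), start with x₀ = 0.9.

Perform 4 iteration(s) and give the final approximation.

f(x) = x*sin(x) - 1
f'(x) = sin(x) + x*cos(x)
x₀ = 0.9

Newton-Raphson formula: x_{n+1} = x_n - f(x_n)/f'(x_n)

Iteration 1:
  f(0.900000) = -0.295006
  f'(0.900000) = 1.342776
  x_1 = 0.900000 - (-0.295006)/1.342776 = 1.119698
Iteration 2:
  f(1.119698) = 0.007694
  f'(1.119698) = 1.388106
  x_2 = 1.119698 - 0.007694/1.388106 = 1.114156
Iteration 3:
  f(1.114156) = -0.000002
  f'(1.114156) = 1.388810
  x_3 = 1.114156 - (-0.000002)/1.388810 = 1.114157
Iteration 4:
  f(1.114157) = 0.000000
  f'(1.114157) = 1.388809
  x_4 = 1.114157 - 0.000000/1.388809 = 1.114157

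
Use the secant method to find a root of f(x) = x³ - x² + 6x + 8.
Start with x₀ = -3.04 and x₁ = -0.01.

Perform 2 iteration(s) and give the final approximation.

f(x) = x³ - x² + 6x + 8
x₀ = -3.04, x₁ = -0.01

Secant formula: x_{n+1} = x_n - f(x_n)(x_n - x_{n-1})/(f(x_n) - f(x_{n-1}))

Iteration 1:
  f(-3.040000) = -47.576064
  f(-0.010000) = 7.939899
  x_2 = -0.010000 - 7.939899×(-0.010000 - (-3.040000))/(7.939899 - (-47.576064))
       = -0.443351
Iteration 2:
  f(-0.010000) = 7.939899
  f(-0.443351) = 5.056189
  x_3 = -0.443351 - 5.056189×(-0.443351 - (-0.010000))/(5.056189 - 7.939899)
       = -1.203172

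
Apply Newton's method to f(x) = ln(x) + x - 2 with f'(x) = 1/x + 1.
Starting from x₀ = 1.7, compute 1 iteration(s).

f(x) = ln(x) + x - 2
f'(x) = 1/x + 1
x₀ = 1.7

Newton-Raphson formula: x_{n+1} = x_n - f(x_n)/f'(x_n)

Iteration 1:
  f(1.700000) = 0.230628
  f'(1.700000) = 1.588235
  x_1 = 1.700000 - 0.230628/1.588235 = 1.554790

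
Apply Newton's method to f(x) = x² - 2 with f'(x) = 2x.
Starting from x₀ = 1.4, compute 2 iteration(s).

f(x) = x² - 2
f'(x) = 2x
x₀ = 1.4

Newton-Raphson formula: x_{n+1} = x_n - f(x_n)/f'(x_n)

Iteration 1:
  f(1.400000) = -0.040000
  f'(1.400000) = 2.800000
  x_1 = 1.400000 - (-0.040000)/2.800000 = 1.414286
Iteration 2:
  f(1.414286) = 0.000204
  f'(1.414286) = 2.828571
  x_2 = 1.414286 - 0.000204/2.828571 = 1.414214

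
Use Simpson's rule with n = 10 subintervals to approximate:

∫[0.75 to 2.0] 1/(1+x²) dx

f(x) = 1/(1+x²)
a = 0.75, b = 2.0, n = 10
h = (b - a)/n = 0.125000

Simpson's rule: (h/3)[f(x₀) + 4f(x₁) + 2f(x₂) + ... + f(xₙ)]

x_0 = 0.7500, f(x_0) = 0.640000, coefficient = 1
x_1 = 0.8750, f(x_1) = 0.566372, coefficient = 4
x_2 = 1.0000, f(x_2) = 0.500000, coefficient = 2
x_3 = 1.1250, f(x_3) = 0.441379, coefficient = 4
x_4 = 1.2500, f(x_4) = 0.390244, coefficient = 2
x_5 = 1.3750, f(x_5) = 0.345946, coefficient = 4
x_6 = 1.5000, f(x_6) = 0.307692, coefficient = 2
x_7 = 1.6250, f(x_7) = 0.274678, coefficient = 4
x_8 = 1.7500, f(x_8) = 0.246154, coefficient = 2
x_9 = 1.8750, f(x_9) = 0.221453, coefficient = 4
x_10 = 2.0000, f(x_10) = 0.200000, coefficient = 1

I ≈ (0.125000/3) × 11.127493 = 0.463646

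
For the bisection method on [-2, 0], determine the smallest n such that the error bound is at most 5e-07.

We need (b-a)/2^n ≤ 5e-07
(0 - (-2))/2^n ≤ 5e-07
2/2^n ≤ 5e-07
2^n ≥ 4000000
n ≥ log₂(4000000) = 21.93
n ≥ 22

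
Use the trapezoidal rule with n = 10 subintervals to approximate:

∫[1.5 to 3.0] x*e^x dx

f(x) = x*e^x
a = 1.5, b = 3.0, n = 10
h = (b - a)/n = 0.150000

Trapezoidal rule: (h/2)[f(x₀) + 2f(x₁) + 2f(x₂) + ... + f(xₙ)]

x_0 = 1.5000, f(x_0) = 6.722534, coefficient = 1
x_1 = 1.6500, f(x_1) = 8.591517, coefficient = 2
x_2 = 1.8000, f(x_2) = 10.889365, coefficient = 2
x_3 = 1.9500, f(x_3) = 13.705941, coefficient = 2
x_4 = 2.1000, f(x_4) = 17.148957, coefficient = 2
x_5 = 2.2500, f(x_5) = 21.347406, coefficient = 2
x_6 = 2.4000, f(x_6) = 26.455623, coefficient = 2
x_7 = 2.5500, f(x_7) = 32.658115, coefficient = 2
x_8 = 2.7000, f(x_8) = 40.175276, coefficient = 2
x_9 = 2.8500, f(x_9) = 49.270178, coefficient = 2
x_10 = 3.0000, f(x_10) = 60.256611, coefficient = 1

I ≈ (0.150000/2) × 507.463899 = 38.059792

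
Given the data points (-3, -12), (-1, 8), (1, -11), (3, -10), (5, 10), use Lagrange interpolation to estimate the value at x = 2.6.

Lagrange interpolation formula:
P(x) = Σ yᵢ × Lᵢ(x)
where Lᵢ(x) = Π_{j≠i} (x - xⱼ)/(xᵢ - xⱼ)

L_0(2.6) = (2.6 - (-1))/(-3 - (-1)) × (2.6 - 1)/(-3 - 1) × (2.6 - 3)/(-3 - 3) × (2.6 - 5)/(-3 - 5) = 0.014400
L_1(2.6) = (2.6 - (-3))/(-1 - (-3)) × (2.6 - 1)/(-1 - 1) × (2.6 - 3)/(-1 - 3) × (2.6 - 5)/(-1 - 5) = -0.089600
L_2(2.6) = (2.6 - (-3))/(1 - (-3)) × (2.6 - (-1))/(1 - (-1)) × (2.6 - 3)/(1 - 3) × (2.6 - 5)/(1 - 5) = 0.302400
L_3(2.6) = (2.6 - (-3))/(3 - (-3)) × (2.6 - (-1))/(3 - (-1)) × (2.6 - 1)/(3 - 1) × (2.6 - 5)/(3 - 5) = 0.806400
L_4(2.6) = (2.6 - (-3))/(5 - (-3)) × (2.6 - (-1))/(5 - (-1)) × (2.6 - 1)/(5 - 1) × (2.6 - 3)/(5 - 3) = -0.033600

P(2.6) = (-12)×L_0(2.6) + 8×L_1(2.6) + (-11)×L_2(2.6) + (-10)×L_3(2.6) + 10×L_4(2.6)
P(2.6) = -12.616000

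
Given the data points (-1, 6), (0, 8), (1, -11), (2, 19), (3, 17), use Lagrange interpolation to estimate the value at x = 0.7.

Lagrange interpolation formula:
P(x) = Σ yᵢ × Lᵢ(x)
where Lᵢ(x) = Π_{j≠i} (x - xⱼ)/(xᵢ - xⱼ)

L_0(0.7) = (0.7 - 0)/(-1 - 0) × (0.7 - 1)/(-1 - 1) × (0.7 - 2)/(-1 - 2) × (0.7 - 3)/(-1 - 3) = -0.026163
L_1(0.7) = (0.7 - (-1))/(0 - (-1)) × (0.7 - 1)/(0 - 1) × (0.7 - 2)/(0 - 2) × (0.7 - 3)/(0 - 3) = 0.254150
L_2(0.7) = (0.7 - (-1))/(1 - (-1)) × (0.7 - 0)/(1 - 0) × (0.7 - 2)/(1 - 2) × (0.7 - 3)/(1 - 3) = 0.889525
L_3(0.7) = (0.7 - (-1))/(2 - (-1)) × (0.7 - 0)/(2 - 0) × (0.7 - 1)/(2 - 1) × (0.7 - 3)/(2 - 3) = -0.136850
L_4(0.7) = (0.7 - (-1))/(3 - (-1)) × (0.7 - 0)/(3 - 0) × (0.7 - 1)/(3 - 1) × (0.7 - 2)/(3 - 2) = 0.019338

P(0.7) = 6×L_0(0.7) + 8×L_1(0.7) + (-11)×L_2(0.7) + 19×L_3(0.7) + 17×L_4(0.7)
P(0.7) = -10.179962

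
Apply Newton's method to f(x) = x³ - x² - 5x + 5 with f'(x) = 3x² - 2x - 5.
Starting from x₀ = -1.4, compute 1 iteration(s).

f(x) = x³ - x² - 5x + 5
f'(x) = 3x² - 2x - 5
x₀ = -1.4

Newton-Raphson formula: x_{n+1} = x_n - f(x_n)/f'(x_n)

Iteration 1:
  f(-1.400000) = 7.296000
  f'(-1.400000) = 3.680000
  x_1 = -1.400000 - 7.296000/3.680000 = -3.382609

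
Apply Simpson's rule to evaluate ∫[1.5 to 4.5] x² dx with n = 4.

f(x) = x²
a = 1.5, b = 4.5, n = 4
h = (b - a)/n = 0.750000

Simpson's rule: (h/3)[f(x₀) + 4f(x₁) + 2f(x₂) + ... + f(xₙ)]

x_0 = 1.5000, f(x_0) = 2.250000, coefficient = 1
x_1 = 2.2500, f(x_1) = 5.062500, coefficient = 4
x_2 = 3.0000, f(x_2) = 9.000000, coefficient = 2
x_3 = 3.7500, f(x_3) = 14.062500, coefficient = 4
x_4 = 4.5000, f(x_4) = 20.250000, coefficient = 1

I ≈ (0.750000/3) × 117.000000 = 29.250000
Exact value: 29.250000
Error: 0.000000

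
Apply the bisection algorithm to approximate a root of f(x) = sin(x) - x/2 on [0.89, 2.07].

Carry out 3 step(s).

f(x) = sin(x) - x/2
Initial interval: [0.89, 2.07]

Iteration 1:
  c_1 = (0.890000 + 2.070000)/2 = 1.480000
  f(c_1) = f(1.480000) = 0.255881
  f(a) × f(c) ≥ 0, new interval: [1.480000, 2.070000]
Iteration 2:
  c_2 = (1.480000 + 2.070000)/2 = 1.775000
  f(c_2) = f(1.775000) = 0.091723
  f(a) × f(c) ≥ 0, new interval: [1.775000, 2.070000]
Iteration 3:
  c_3 = (1.775000 + 2.070000)/2 = 1.922500
  f(c_3) = f(1.922500) = -0.022463
  f(a) × f(c) < 0, new interval: [1.775000, 1.922500]

After 3 iteration(s), the approximation is c_3 = 1.922500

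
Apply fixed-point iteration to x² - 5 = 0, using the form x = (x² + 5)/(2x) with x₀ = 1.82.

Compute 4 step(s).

Equation: x² - 5 = 0
Fixed-point form: x = (x² + 5)/(2x)
x₀ = 1.82

x_1 = g(1.820000) = 2.283626
x_2 = g(2.283626) = 2.236563
x_3 = g(2.236563) = 2.236068
x_4 = g(2.236068) = 2.236068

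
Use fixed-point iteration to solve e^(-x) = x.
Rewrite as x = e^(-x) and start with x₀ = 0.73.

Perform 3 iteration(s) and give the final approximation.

Equation: e^(-x) = x
Fixed-point form: x = e^(-x)
x₀ = 0.73

x_1 = g(0.730000) = 0.481909
x_2 = g(0.481909) = 0.617603
x_3 = g(0.617603) = 0.539235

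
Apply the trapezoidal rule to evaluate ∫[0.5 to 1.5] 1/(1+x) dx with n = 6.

f(x) = 1/(1+x)
a = 0.5, b = 1.5, n = 6
h = (b - a)/n = 0.166667

Trapezoidal rule: (h/2)[f(x₀) + 2f(x₁) + 2f(x₂) + ... + f(xₙ)]

x_0 = 0.5000, f(x_0) = 0.666667, coefficient = 1
x_1 = 0.6667, f(x_1) = 0.600000, coefficient = 2
x_2 = 0.8333, f(x_2) = 0.545455, coefficient = 2
x_3 = 1.0000, f(x_3) = 0.500000, coefficient = 2
x_4 = 1.1667, f(x_4) = 0.461538, coefficient = 2
x_5 = 1.3333, f(x_5) = 0.428571, coefficient = 2
x_6 = 1.5000, f(x_6) = 0.400000, coefficient = 1

I ≈ (0.166667/2) × 6.137796 = 0.511483
Exact value: 0.510826
Error: 0.000657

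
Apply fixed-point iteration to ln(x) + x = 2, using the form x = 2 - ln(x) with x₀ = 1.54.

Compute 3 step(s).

Equation: ln(x) + x = 2
Fixed-point form: x = 2 - ln(x)
x₀ = 1.54

x_1 = g(1.540000) = 1.568218
x_2 = g(1.568218) = 1.550060
x_3 = g(1.550060) = 1.561706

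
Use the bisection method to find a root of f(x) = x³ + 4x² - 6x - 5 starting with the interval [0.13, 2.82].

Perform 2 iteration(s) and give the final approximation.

f(x) = x³ + 4x² - 6x - 5
Initial interval: [0.13, 2.82]

Iteration 1:
  c_1 = (0.130000 + 2.820000)/2 = 1.475000
  f(c_1) = f(1.475000) = -1.938453
  f(a) × f(c) ≥ 0, new interval: [1.475000, 2.820000]
Iteration 2:
  c_2 = (1.475000 + 2.820000)/2 = 2.147500
  f(c_2) = f(2.147500) = 10.465772
  f(a) × f(c) < 0, new interval: [1.475000, 2.147500]

After 2 iteration(s), the approximation is c_2 = 2.147500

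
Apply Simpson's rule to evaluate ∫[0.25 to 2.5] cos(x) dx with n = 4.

f(x) = cos(x)
a = 0.25, b = 2.5, n = 4
h = (b - a)/n = 0.562500

Simpson's rule: (h/3)[f(x₀) + 4f(x₁) + 2f(x₂) + ... + f(xₙ)]

x_0 = 0.2500, f(x_0) = 0.968912, coefficient = 1
x_1 = 0.8125, f(x_1) = 0.687686, coefficient = 4
x_2 = 1.3750, f(x_2) = 0.194548, coefficient = 2
x_3 = 1.9375, f(x_3) = -0.358540, coefficient = 4
x_4 = 2.5000, f(x_4) = -0.801144, coefficient = 1

I ≈ (0.562500/3) × 1.873446 = 0.351271
Exact value: 0.351068
Error: 0.000203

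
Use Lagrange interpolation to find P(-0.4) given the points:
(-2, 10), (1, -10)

Lagrange interpolation formula:
P(x) = Σ yᵢ × Lᵢ(x)
where Lᵢ(x) = Π_{j≠i} (x - xⱼ)/(xᵢ - xⱼ)

L_0(-0.4) = (-0.4 - 1)/(-2 - 1) = 0.466667
L_1(-0.4) = (-0.4 - (-2))/(1 - (-2)) = 0.533333

P(-0.4) = 10×L_0(-0.4) + (-10)×L_1(-0.4)
P(-0.4) = -0.666667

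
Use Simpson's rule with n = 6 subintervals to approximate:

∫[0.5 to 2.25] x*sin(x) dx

f(x) = x*sin(x)
a = 0.5, b = 2.25, n = 6
h = (b - a)/n = 0.291667

Simpson's rule: (h/3)[f(x₀) + 4f(x₁) + 2f(x₂) + ... + f(xₙ)]

x_0 = 0.5000, f(x_0) = 0.239713, coefficient = 1
x_1 = 0.7917, f(x_1) = 0.563291, coefficient = 4
x_2 = 1.0833, f(x_2) = 0.957151, coefficient = 2
x_3 = 1.3750, f(x_3) = 1.348728, coefficient = 4
x_4 = 1.6667, f(x_4) = 1.659013, coefficient = 2
x_5 = 1.9583, f(x_5) = 1.813109, coefficient = 4
x_6 = 2.2500, f(x_6) = 1.750665, coefficient = 1

I ≈ (0.291667/3) × 22.123216 = 2.150868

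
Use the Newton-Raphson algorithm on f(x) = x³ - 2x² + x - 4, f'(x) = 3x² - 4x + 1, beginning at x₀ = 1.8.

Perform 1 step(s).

f(x) = x³ - 2x² + x - 4
f'(x) = 3x² - 4x + 1
x₀ = 1.8

Newton-Raphson formula: x_{n+1} = x_n - f(x_n)/f'(x_n)

Iteration 1:
  f(1.800000) = -2.848000
  f'(1.800000) = 3.520000
  x_1 = 1.800000 - (-2.848000)/3.520000 = 2.609091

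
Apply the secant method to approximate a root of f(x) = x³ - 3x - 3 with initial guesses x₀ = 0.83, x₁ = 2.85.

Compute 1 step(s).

f(x) = x³ - 3x - 3
x₀ = 0.83, x₁ = 2.85

Secant formula: x_{n+1} = x_n - f(x_n)(x_n - x_{n-1})/(f(x_n) - f(x_{n-1}))

Iteration 1:
  f(0.830000) = -4.918213
  f(2.850000) = 11.599125
  x_2 = 2.850000 - 11.599125×(2.850000 - 0.830000)/(11.599125 - (-4.918213))
       = 1.431476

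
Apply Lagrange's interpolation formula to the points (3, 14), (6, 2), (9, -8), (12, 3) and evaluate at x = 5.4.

Lagrange interpolation formula:
P(x) = Σ yᵢ × Lᵢ(x)
where Lᵢ(x) = Π_{j≠i} (x - xⱼ)/(xᵢ - xⱼ)

L_0(5.4) = (5.4 - 6)/(3 - 6) × (5.4 - 9)/(3 - 9) × (5.4 - 12)/(3 - 12) = 0.088000
L_1(5.4) = (5.4 - 3)/(6 - 3) × (5.4 - 9)/(6 - 9) × (5.4 - 12)/(6 - 12) = 1.056000
L_2(5.4) = (5.4 - 3)/(9 - 3) × (5.4 - 6)/(9 - 6) × (5.4 - 12)/(9 - 12) = -0.176000
L_3(5.4) = (5.4 - 3)/(12 - 3) × (5.4 - 6)/(12 - 6) × (5.4 - 9)/(12 - 9) = 0.032000

P(5.4) = 14×L_0(5.4) + 2×L_1(5.4) + (-8)×L_2(5.4) + 3×L_3(5.4)
P(5.4) = 4.848000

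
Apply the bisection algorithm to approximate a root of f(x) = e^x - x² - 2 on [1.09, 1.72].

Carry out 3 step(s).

f(x) = e^x - x² - 2
Initial interval: [1.09, 1.72]

Iteration 1:
  c_1 = (1.090000 + 1.720000)/2 = 1.405000
  f(c_1) = f(1.405000) = 0.101502
  f(a) × f(c) < 0, new interval: [1.090000, 1.405000]
Iteration 2:
  c_2 = (1.090000 + 1.405000)/2 = 1.247500
  f(c_2) = f(1.247500) = -0.074628
  f(a) × f(c) ≥ 0, new interval: [1.247500, 1.405000]
Iteration 3:
  c_3 = (1.247500 + 1.405000)/2 = 1.326250
  f(c_3) = f(1.326250) = 0.007952
  f(a) × f(c) < 0, new interval: [1.247500, 1.326250]

After 3 iteration(s), the approximation is c_3 = 1.326250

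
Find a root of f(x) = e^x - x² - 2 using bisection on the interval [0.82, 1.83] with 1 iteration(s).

f(x) = e^x - x² - 2
Initial interval: [0.82, 1.83]

Iteration 1:
  c_1 = (0.820000 + 1.830000)/2 = 1.325000
  f(c_1) = f(1.325000) = 0.006560
  f(a) × f(c) < 0, new interval: [0.820000, 1.325000]

After 1 iteration(s), the approximation is c_1 = 1.325000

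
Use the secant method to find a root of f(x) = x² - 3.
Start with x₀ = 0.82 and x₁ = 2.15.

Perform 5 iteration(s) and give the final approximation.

f(x) = x² - 3
x₀ = 0.82, x₁ = 2.15

Secant formula: x_{n+1} = x_n - f(x_n)(x_n - x_{n-1})/(f(x_n) - f(x_{n-1}))

Iteration 1:
  f(0.820000) = -2.327600
  f(2.150000) = 1.622500
  x_2 = 2.150000 - 1.622500×(2.150000 - 0.820000)/(1.622500 - (-2.327600))
       = 1.603704
Iteration 2:
  f(2.150000) = 1.622500
  f(1.603704) = -0.428134
  x_3 = 1.603704 - (-0.428134)×(1.603704 - 2.150000)/(-0.428134 - 1.622500)
       = 1.717760
Iteration 3:
  f(1.603704) = -0.428134
  f(1.717760) = -0.049300
  x_4 = 1.717760 - (-0.049300)×(1.717760 - 1.603704)/(-0.049300 - (-0.428134))
       = 1.732603
Iteration 4:
  f(1.717760) = -0.049300
  f(1.732603) = 0.001913
  x_5 = 1.732603 - 0.001913×(1.732603 - 1.717760)/(0.001913 - (-0.049300))
       = 1.732049
Iteration 5:
  f(1.732603) = 0.001913
  f(1.732049) = -0.000008
  x_6 = 1.732049 - (-0.000008)×(1.732049 - 1.732603)/(-0.000008 - 0.001913)
       = 1.732051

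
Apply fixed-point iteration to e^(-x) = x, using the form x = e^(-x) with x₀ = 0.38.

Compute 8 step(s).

Equation: e^(-x) = x
Fixed-point form: x = e^(-x)
x₀ = 0.38

x_1 = g(0.380000) = 0.683861
x_2 = g(0.683861) = 0.504665
x_3 = g(0.504665) = 0.603708
x_4 = g(0.603708) = 0.546780
x_5 = g(0.546780) = 0.578810
x_6 = g(0.578810) = 0.560565
x_7 = g(0.560565) = 0.570887
x_8 = g(0.570887) = 0.565024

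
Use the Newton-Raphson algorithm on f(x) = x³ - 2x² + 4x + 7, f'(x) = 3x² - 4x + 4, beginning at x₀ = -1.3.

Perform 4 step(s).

f(x) = x³ - 2x² + 4x + 7
f'(x) = 3x² - 4x + 4
x₀ = -1.3

Newton-Raphson formula: x_{n+1} = x_n - f(x_n)/f'(x_n)

Iteration 1:
  f(-1.300000) = -3.777000
  f'(-1.300000) = 14.270000
  x_1 = -1.300000 - (-3.777000)/14.270000 = -1.035319
Iteration 2:
  f(-1.035319) = -0.394789
  f'(-1.035319) = 11.356931
  x_2 = -1.035319 - (-0.394789)/11.356931 = -1.000557
Iteration 3:
  f(-1.000557) = -0.006128
  f'(-1.000557) = 11.005570
  x_3 = -1.000557 - (-0.006128)/11.005570 = -1.000000
Iteration 4:
  f(-1.000000) = -0.000002
  f'(-1.000000) = 11.000001
  x_4 = -1.000000 - (-0.000002)/11.000001 = -1.000000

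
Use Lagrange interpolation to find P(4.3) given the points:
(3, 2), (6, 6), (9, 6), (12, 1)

Lagrange interpolation formula:
P(x) = Σ yᵢ × Lᵢ(x)
where Lᵢ(x) = Π_{j≠i} (x - xⱼ)/(xᵢ - xⱼ)

L_0(4.3) = (4.3 - 6)/(3 - 6) × (4.3 - 9)/(3 - 9) × (4.3 - 12)/(3 - 12) = 0.379772
L_1(4.3) = (4.3 - 3)/(6 - 3) × (4.3 - 9)/(6 - 9) × (4.3 - 12)/(6 - 12) = 0.871241
L_2(4.3) = (4.3 - 3)/(9 - 3) × (4.3 - 6)/(9 - 6) × (4.3 - 12)/(9 - 12) = -0.315130
L_3(4.3) = (4.3 - 3)/(12 - 3) × (4.3 - 6)/(12 - 6) × (4.3 - 9)/(12 - 9) = 0.064117

P(4.3) = 2×L_0(4.3) + 6×L_1(4.3) + 6×L_2(4.3) + 1×L_3(4.3)
P(4.3) = 4.160327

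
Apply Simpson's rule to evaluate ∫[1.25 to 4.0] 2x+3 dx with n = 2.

f(x) = 2x+3
a = 1.25, b = 4.0, n = 2
h = (b - a)/n = 1.375000

Simpson's rule: (h/3)[f(x₀) + 4f(x₁) + 2f(x₂) + ... + f(xₙ)]

x_0 = 1.2500, f(x_0) = 5.500000, coefficient = 1
x_1 = 2.6250, f(x_1) = 8.250000, coefficient = 4
x_2 = 4.0000, f(x_2) = 11.000000, coefficient = 1

I ≈ (1.375000/3) × 49.500000 = 22.687500
Exact value: 22.687500
Error: 0.000000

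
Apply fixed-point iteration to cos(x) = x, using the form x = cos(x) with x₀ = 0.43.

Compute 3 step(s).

Equation: cos(x) = x
Fixed-point form: x = cos(x)
x₀ = 0.43

x_1 = g(0.430000) = 0.908966
x_2 = g(0.908966) = 0.614562
x_3 = g(0.614562) = 0.817026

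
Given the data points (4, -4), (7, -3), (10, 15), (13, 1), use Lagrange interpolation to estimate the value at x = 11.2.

Lagrange interpolation formula:
P(x) = Σ yᵢ × Lᵢ(x)
where Lᵢ(x) = Π_{j≠i} (x - xⱼ)/(xᵢ - xⱼ)

L_0(11.2) = (11.2 - 7)/(4 - 7) × (11.2 - 10)/(4 - 10) × (11.2 - 13)/(4 - 13) = 0.056000
L_1(11.2) = (11.2 - 4)/(7 - 4) × (11.2 - 10)/(7 - 10) × (11.2 - 13)/(7 - 13) = -0.288000
L_2(11.2) = (11.2 - 4)/(10 - 4) × (11.2 - 7)/(10 - 7) × (11.2 - 13)/(10 - 13) = 1.008000
L_3(11.2) = (11.2 - 4)/(13 - 4) × (11.2 - 7)/(13 - 7) × (11.2 - 10)/(13 - 10) = 0.224000

P(11.2) = (-4)×L_0(11.2) + (-3)×L_1(11.2) + 15×L_2(11.2) + 1×L_3(11.2)
P(11.2) = 15.984000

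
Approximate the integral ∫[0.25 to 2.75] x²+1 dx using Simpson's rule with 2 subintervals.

f(x) = x²+1
a = 0.25, b = 2.75, n = 2
h = (b - a)/n = 1.250000

Simpson's rule: (h/3)[f(x₀) + 4f(x₁) + 2f(x₂) + ... + f(xₙ)]

x_0 = 0.2500, f(x_0) = 1.062500, coefficient = 1
x_1 = 1.5000, f(x_1) = 3.250000, coefficient = 4
x_2 = 2.7500, f(x_2) = 8.562500, coefficient = 1

I ≈ (1.250000/3) × 22.625000 = 9.427083
Exact value: 9.427083
Error: 0.000000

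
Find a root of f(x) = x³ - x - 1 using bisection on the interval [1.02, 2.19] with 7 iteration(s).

f(x) = x³ - x - 1
Initial interval: [1.02, 2.19]

Iteration 1:
  c_1 = (1.020000 + 2.190000)/2 = 1.605000
  f(c_1) = f(1.605000) = 1.529520
  f(a) × f(c) < 0, new interval: [1.020000, 1.605000]
Iteration 2:
  c_2 = (1.020000 + 1.605000)/2 = 1.312500
  f(c_2) = f(1.312500) = -0.051514
  f(a) × f(c) ≥ 0, new interval: [1.312500, 1.605000]
Iteration 3:
  c_3 = (1.312500 + 1.605000)/2 = 1.458750
  f(c_3) = f(1.458750) = 0.645399
  f(a) × f(c) < 0, new interval: [1.312500, 1.458750]
Iteration 4:
  c_4 = (1.312500 + 1.458750)/2 = 1.385625
  f(c_4) = f(1.385625) = 0.274715
  f(a) × f(c) < 0, new interval: [1.312500, 1.385625]
Iteration 5:
  c_5 = (1.312500 + 1.385625)/2 = 1.349063
  f(c_5) = f(1.349063) = 0.106190
  f(a) × f(c) < 0, new interval: [1.312500, 1.349063]
Iteration 6:
  c_6 = (1.312500 + 1.349063)/2 = 1.330781
  f(c_6) = f(1.330781) = 0.026004
  f(a) × f(c) < 0, new interval: [1.312500, 1.330781]
Iteration 7:
  c_7 = (1.312500 + 1.330781)/2 = 1.321641
  f(c_7) = f(1.321641) = -0.013086
  f(a) × f(c) ≥ 0, new interval: [1.321641, 1.330781]

After 7 iteration(s), the approximation is c_7 = 1.321641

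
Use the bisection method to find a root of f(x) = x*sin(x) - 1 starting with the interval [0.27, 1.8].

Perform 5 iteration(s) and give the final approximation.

f(x) = x*sin(x) - 1
Initial interval: [0.27, 1.8]

Iteration 1:
  c_1 = (0.270000 + 1.800000)/2 = 1.035000
  f(c_1) = f(1.035000) = -0.110042
  f(a) × f(c) ≥ 0, new interval: [1.035000, 1.800000]
Iteration 2:
  c_2 = (1.035000 + 1.800000)/2 = 1.417500
  f(c_2) = f(1.417500) = 0.400877
  f(a) × f(c) < 0, new interval: [1.035000, 1.417500]
Iteration 3:
  c_3 = (1.035000 + 1.417500)/2 = 1.226250
  f(c_3) = f(1.226250) = 0.154182
  f(a) × f(c) < 0, new interval: [1.035000, 1.226250]
Iteration 4:
  c_4 = (1.035000 + 1.226250)/2 = 1.130625
  f(c_4) = f(1.130625) = 0.022852
  f(a) × f(c) < 0, new interval: [1.035000, 1.130625]
Iteration 5:
  c_5 = (1.035000 + 1.130625)/2 = 1.082813
  f(c_5) = f(1.082813) = -0.043573
  f(a) × f(c) ≥ 0, new interval: [1.082813, 1.130625]

After 5 iteration(s), the approximation is c_5 = 1.082813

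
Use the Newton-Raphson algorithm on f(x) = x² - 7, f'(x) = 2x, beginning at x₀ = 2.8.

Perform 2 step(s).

f(x) = x² - 7
f'(x) = 2x
x₀ = 2.8

Newton-Raphson formula: x_{n+1} = x_n - f(x_n)/f'(x_n)

Iteration 1:
  f(2.800000) = 0.840000
  f'(2.800000) = 5.600000
  x_1 = 2.800000 - 0.840000/5.600000 = 2.650000
Iteration 2:
  f(2.650000) = 0.022500
  f'(2.650000) = 5.300000
  x_2 = 2.650000 - 0.022500/5.300000 = 2.645755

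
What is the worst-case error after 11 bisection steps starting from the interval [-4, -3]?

Bisection error bound: |error| ≤ (b-a)/2^n
|error| ≤ (-3 - (-4))/2^11 = 1/2^11
|error| ≤ 0.0004882812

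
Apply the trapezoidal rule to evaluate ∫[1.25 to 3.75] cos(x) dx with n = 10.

f(x) = cos(x)
a = 1.25, b = 3.75, n = 10
h = (b - a)/n = 0.250000

Trapezoidal rule: (h/2)[f(x₀) + 2f(x₁) + 2f(x₂) + ... + f(xₙ)]

x_0 = 1.2500, f(x_0) = 0.315322, coefficient = 1
x_1 = 1.5000, f(x_1) = 0.070737, coefficient = 2
x_2 = 1.7500, f(x_2) = -0.178246, coefficient = 2
x_3 = 2.0000, f(x_3) = -0.416147, coefficient = 2
x_4 = 2.2500, f(x_4) = -0.628174, coefficient = 2
x_5 = 2.5000, f(x_5) = -0.801144, coefficient = 2
x_6 = 2.7500, f(x_6) = -0.924302, coefficient = 2
x_7 = 3.0000, f(x_7) = -0.989992, coefficient = 2
x_8 = 3.2500, f(x_8) = -0.994130, coefficient = 2
x_9 = 3.5000, f(x_9) = -0.936457, coefficient = 2
x_10 = 3.7500, f(x_10) = -0.820559, coefficient = 1

I ≈ (0.250000/2) × -12.100945 = -1.512618
Exact value: -1.520546
Error: 0.007928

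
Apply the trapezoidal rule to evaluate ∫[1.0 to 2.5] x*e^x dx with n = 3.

f(x) = x*e^x
a = 1.0, b = 2.5, n = 3
h = (b - a)/n = 0.500000

Trapezoidal rule: (h/2)[f(x₀) + 2f(x₁) + 2f(x₂) + ... + f(xₙ)]

x_0 = 1.0000, f(x_0) = 2.718282, coefficient = 1
x_1 = 1.5000, f(x_1) = 6.722534, coefficient = 2
x_2 = 2.0000, f(x_2) = 14.778112, coefficient = 2
x_3 = 2.5000, f(x_3) = 30.456235, coefficient = 1

I ≈ (0.500000/2) × 76.175808 = 19.043952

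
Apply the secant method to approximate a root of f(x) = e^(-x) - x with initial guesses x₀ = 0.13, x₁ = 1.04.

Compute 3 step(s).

f(x) = e^(-x) - x
x₀ = 0.13, x₁ = 1.04

Secant formula: x_{n+1} = x_n - f(x_n)(x_n - x_{n-1})/(f(x_n) - f(x_{n-1}))

Iteration 1:
  f(0.130000) = 0.748095
  f(1.040000) = -0.686545
  x_2 = 1.040000 - (-0.686545)×(1.040000 - 0.130000)/(-0.686545 - 0.748095)
       = 0.604521
Iteration 2:
  f(1.040000) = -0.686545
  f(0.604521) = -0.058185
  x_3 = 0.604521 - (-0.058185)×(0.604521 - 1.040000)/(-0.058185 - (-0.686545))
       = 0.564197
Iteration 3:
  f(0.604521) = -0.058185
  f(0.564197) = 0.004620
  x_4 = 0.564197 - 0.004620×(0.564197 - 0.604521)/(0.004620 - (-0.058185))
       = 0.567163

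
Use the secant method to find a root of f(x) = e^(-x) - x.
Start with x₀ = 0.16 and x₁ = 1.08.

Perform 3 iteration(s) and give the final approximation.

f(x) = e^(-x) - x
x₀ = 0.16, x₁ = 1.08

Secant formula: x_{n+1} = x_n - f(x_n)(x_n - x_{n-1})/(f(x_n) - f(x_{n-1}))

Iteration 1:
  f(0.160000) = 0.692144
  f(1.080000) = -0.740404
  x_2 = 1.080000 - (-0.740404)×(1.080000 - 0.160000)/(-0.740404 - 0.692144)
       = 0.604503
Iteration 2:
  f(1.080000) = -0.740404
  f(0.604503) = -0.058157
  x_3 = 0.604503 - (-0.058157)×(0.604503 - 1.080000)/(-0.058157 - (-0.740404))
       = 0.563970
Iteration 3:
  f(0.604503) = -0.058157
  f(0.563970) = 0.004976
  x_4 = 0.563970 - 0.004976×(0.563970 - 0.604503)/(0.004976 - (-0.058157))
       = 0.567165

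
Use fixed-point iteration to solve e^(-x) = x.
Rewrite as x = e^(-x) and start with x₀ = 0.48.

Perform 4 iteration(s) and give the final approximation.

Equation: e^(-x) = x
Fixed-point form: x = e^(-x)
x₀ = 0.48

x_1 = g(0.480000) = 0.618783
x_2 = g(0.618783) = 0.538599
x_3 = g(0.538599) = 0.583565
x_4 = g(0.583565) = 0.557906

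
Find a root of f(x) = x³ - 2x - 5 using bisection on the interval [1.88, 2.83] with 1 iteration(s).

f(x) = x³ - 2x - 5
Initial interval: [1.88, 2.83]

Iteration 1:
  c_1 = (1.880000 + 2.830000)/2 = 2.355000
  f(c_1) = f(2.355000) = 3.350889
  f(a) × f(c) < 0, new interval: [1.880000, 2.355000]

After 1 iteration(s), the approximation is c_1 = 2.355000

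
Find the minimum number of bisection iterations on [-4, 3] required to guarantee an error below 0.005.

We need (b-a)/2^n ≤ 0.005
(3 - (-4))/2^n ≤ 0.005
7/2^n ≤ 0.005
2^n ≥ 1400
n ≥ log₂(1400) = 10.45
n ≥ 11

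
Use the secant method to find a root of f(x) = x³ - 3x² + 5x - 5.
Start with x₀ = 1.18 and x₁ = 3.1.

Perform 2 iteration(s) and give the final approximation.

f(x) = x³ - 3x² + 5x - 5
x₀ = 1.18, x₁ = 3.1

Secant formula: x_{n+1} = x_n - f(x_n)(x_n - x_{n-1})/(f(x_n) - f(x_{n-1}))

Iteration 1:
  f(1.180000) = -1.634168
  f(3.100000) = 11.461000
  x_2 = 3.100000 - 11.461000×(3.100000 - 1.180000)/(11.461000 - (-1.634168))
       = 1.419600
Iteration 2:
  f(3.100000) = 11.461000
  f(1.419600) = -1.086923
  x_3 = 1.419600 - (-1.086923)×(1.419600 - 3.100000)/(-1.086923 - 11.461000)
       = 1.565159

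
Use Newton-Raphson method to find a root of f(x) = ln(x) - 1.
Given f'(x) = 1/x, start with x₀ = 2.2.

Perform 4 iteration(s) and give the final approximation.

f(x) = ln(x) - 1
f'(x) = 1/x
x₀ = 2.2

Newton-Raphson formula: x_{n+1} = x_n - f(x_n)/f'(x_n)

Iteration 1:
  f(2.200000) = -0.211543
  f'(2.200000) = 0.454545
  x_1 = 2.200000 - (-0.211543)/0.454545 = 2.665394
Iteration 2:
  f(2.665394) = -0.019648
  f'(2.665394) = 0.375179
  x_2 = 2.665394 - (-0.019648)/0.375179 = 2.717764
Iteration 3:
  f(2.717764) = -0.000191
  f'(2.717764) = 0.367950
  x_3 = 2.717764 - (-0.000191)/0.367950 = 2.718282
Iteration 4:
  f(2.718282) = 0.000000
  f'(2.718282) = 0.367879
  x_4 = 2.718282 - 0.000000/0.367879 = 2.718282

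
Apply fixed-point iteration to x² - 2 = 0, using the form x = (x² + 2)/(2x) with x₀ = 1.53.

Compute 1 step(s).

Equation: x² - 2 = 0
Fixed-point form: x = (x² + 2)/(2x)
x₀ = 1.53

x_1 = g(1.530000) = 1.418595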